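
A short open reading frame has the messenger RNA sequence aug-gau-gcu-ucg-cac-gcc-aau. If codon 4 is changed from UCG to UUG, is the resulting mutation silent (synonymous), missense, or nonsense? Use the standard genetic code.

Position 11 falls in codon 4: UCG → Ser.
After the substitution the codon is UUG → Leu.
Ser ≠ Leu, so this is a missense mutation.

missense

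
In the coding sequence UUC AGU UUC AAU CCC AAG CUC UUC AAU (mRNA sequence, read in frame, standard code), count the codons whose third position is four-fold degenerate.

2

Codon 1 UUC (Phe): third position 2-fold.
Codon 2 AGU (Ser): third position 2-fold.
Codon 3 UUC (Phe): third position 2-fold.
Codon 4 AAU (Asn): third position 2-fold.
Codon 5 CCC (Pro): third position 4-fold.
Codon 6 AAG (Lys): third position 2-fold.
Codon 7 CUC (Leu): third position 4-fold.
Codon 8 UUC (Phe): third position 2-fold.
Codon 9 AAU (Asn): third position 2-fold.
Four-fold degenerate third positions: 2.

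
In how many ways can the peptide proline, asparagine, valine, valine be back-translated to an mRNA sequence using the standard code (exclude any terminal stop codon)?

Pro: 4 codons.
Asn: 2 codons.
Val: 4 codons.
Val: 4 codons.
4 × 2 × 4 × 4 = 128.

128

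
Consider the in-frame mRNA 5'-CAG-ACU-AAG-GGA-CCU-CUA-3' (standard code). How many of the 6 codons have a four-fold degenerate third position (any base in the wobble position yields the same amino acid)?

4

Codon 1 CAG (Gln): third position 2-fold.
Codon 2 ACU (Thr): third position 4-fold.
Codon 3 AAG (Lys): third position 2-fold.
Codon 4 GGA (Gly): third position 4-fold.
Codon 5 CCU (Pro): third position 4-fold.
Codon 6 CUA (Leu): third position 4-fold.
Four-fold degenerate third positions: 4.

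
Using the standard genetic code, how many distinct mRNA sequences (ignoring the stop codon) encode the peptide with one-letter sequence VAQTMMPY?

1024

Val: 4 codons.
Ala: 4 codons.
Gln: 2 codons.
Thr: 4 codons.
Met: 1 codon.
Met: 1 codon.
Pro: 4 codons.
Tyr: 2 codons.
4 × 4 × 2 × 4 × 1 × 1 × 4 × 2 = 1024.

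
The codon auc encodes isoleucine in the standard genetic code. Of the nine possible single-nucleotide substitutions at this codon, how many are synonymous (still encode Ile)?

2

Position 1: none → 0 synonymous.
Position 2: none → 0 synonymous.
Position 3: AUU, AUA → 2 synonymous.
Total: 0 + 0 + 2 = 2.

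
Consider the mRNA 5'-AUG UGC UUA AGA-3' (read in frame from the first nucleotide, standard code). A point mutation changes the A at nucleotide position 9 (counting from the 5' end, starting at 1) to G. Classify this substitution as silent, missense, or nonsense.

Position 9 falls in codon 3: UUA → Leu.
After the substitution the codon is UUG → Leu.
Both encode Leu, so the change is synonymous.

silent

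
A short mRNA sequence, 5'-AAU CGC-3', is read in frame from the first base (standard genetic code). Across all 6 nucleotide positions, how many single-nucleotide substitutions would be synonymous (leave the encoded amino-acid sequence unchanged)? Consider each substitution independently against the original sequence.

4

Codon 1 (AAU, Asn): 1 synonymous substitution.
Codon 2 (CGC, Arg): 3 synonymous substitutions.
Total: 1 + 3 = 4.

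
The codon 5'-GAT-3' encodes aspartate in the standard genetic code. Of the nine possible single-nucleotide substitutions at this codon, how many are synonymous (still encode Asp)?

Position 1: none → 0 synonymous.
Position 2: none → 0 synonymous.
Position 3: GAC → 1 synonymous.
Total: 0 + 0 + 1 = 1.

1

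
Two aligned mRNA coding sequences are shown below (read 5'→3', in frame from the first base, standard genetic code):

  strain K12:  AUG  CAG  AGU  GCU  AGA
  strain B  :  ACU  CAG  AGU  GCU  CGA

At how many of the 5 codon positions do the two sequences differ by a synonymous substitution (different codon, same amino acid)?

Codon 1: AUG Met / ACU Thr — nonsynonymous.
Codon 2: CAG Gln / CAG Gln — identical.
Codon 3: AGU Ser / AGU Ser — identical.
Codon 4: GCU Ala / GCU Ala — identical.
Codon 5: AGA Arg / CGA Arg — synonymous.
Synonymous differences: 1.

1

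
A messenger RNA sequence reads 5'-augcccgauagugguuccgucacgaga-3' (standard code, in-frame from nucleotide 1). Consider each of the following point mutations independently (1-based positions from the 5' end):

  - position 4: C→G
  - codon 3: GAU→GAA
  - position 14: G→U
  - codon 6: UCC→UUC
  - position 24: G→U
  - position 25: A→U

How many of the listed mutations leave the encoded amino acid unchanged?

1

Codon 2: CCC (Pro) → GCC (Ala) — missense.
Codon 3: GAU (Asp) → GAA (Glu) — missense.
Codon 5: GGU (Gly) → GUU (Val) — missense.
Codon 6: UCC (Ser) → UUC (Phe) — missense.
Codon 8: ACG (Thr) → ACU (Thr) — synonymous.
Codon 9: AGA (Arg) → UGA (Stop) — nonsense.
Synonymous: 1 of 6.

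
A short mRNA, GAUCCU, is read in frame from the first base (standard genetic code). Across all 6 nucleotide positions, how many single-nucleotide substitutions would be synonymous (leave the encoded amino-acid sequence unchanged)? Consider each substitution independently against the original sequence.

4

Codon 1 (GAU, Asp): 1 synonymous substitution.
Codon 2 (CCU, Pro): 3 synonymous substitutions.
Total: 1 + 3 = 4.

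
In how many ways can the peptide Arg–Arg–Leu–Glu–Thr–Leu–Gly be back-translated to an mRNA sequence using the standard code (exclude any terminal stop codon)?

Arg: 6 codons.
Arg: 6 codons.
Leu: 6 codons.
Glu: 2 codons.
Thr: 4 codons.
Leu: 6 codons.
Gly: 4 codons.
6 × 6 × 6 × 2 × 4 × 6 × 4 = 41472.

41472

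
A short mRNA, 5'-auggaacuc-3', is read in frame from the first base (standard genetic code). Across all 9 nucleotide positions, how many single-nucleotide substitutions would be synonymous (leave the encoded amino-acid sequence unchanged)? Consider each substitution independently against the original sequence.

4

Codon 1 (AUG, Met): 0 synonymous substitutions.
Codon 2 (GAA, Glu): 1 synonymous substitution.
Codon 3 (CUC, Leu): 3 synonymous substitutions.
Total: 0 + 1 + 3 = 4.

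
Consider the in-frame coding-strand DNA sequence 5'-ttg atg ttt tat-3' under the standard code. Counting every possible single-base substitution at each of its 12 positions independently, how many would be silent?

Codon 1 (TTG, Leu): 2 synonymous substitutions.
Codon 2 (ATG, Met): 0 synonymous substitutions.
Codon 3 (TTT, Phe): 1 synonymous substitution.
Codon 4 (TAT, Tyr): 1 synonymous substitution.
Total: 2 + 0 + 1 + 1 = 4.

4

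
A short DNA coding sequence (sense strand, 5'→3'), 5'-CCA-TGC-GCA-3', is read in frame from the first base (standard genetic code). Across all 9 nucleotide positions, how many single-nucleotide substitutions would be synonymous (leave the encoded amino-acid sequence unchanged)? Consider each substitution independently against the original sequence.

Codon 1 (CCA, Pro): 3 synonymous substitutions.
Codon 2 (TGC, Cys): 1 synonymous substitution.
Codon 3 (GCA, Ala): 3 synonymous substitutions.
Total: 3 + 1 + 3 = 7.

7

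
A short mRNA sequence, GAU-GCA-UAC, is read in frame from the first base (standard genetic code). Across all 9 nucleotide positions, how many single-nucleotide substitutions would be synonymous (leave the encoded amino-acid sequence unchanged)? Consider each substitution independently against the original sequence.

Codon 1 (GAU, Asp): 1 synonymous substitution.
Codon 2 (GCA, Ala): 3 synonymous substitutions.
Codon 3 (UAC, Tyr): 1 synonymous substitution.
Total: 1 + 3 + 1 = 5.

5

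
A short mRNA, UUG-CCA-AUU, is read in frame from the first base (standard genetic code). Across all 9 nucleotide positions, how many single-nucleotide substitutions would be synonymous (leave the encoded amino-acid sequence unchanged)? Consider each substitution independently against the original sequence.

7

Codon 1 (UUG, Leu): 2 synonymous substitutions.
Codon 2 (CCA, Pro): 3 synonymous substitutions.
Codon 3 (AUU, Ile): 2 synonymous substitutions.
Total: 2 + 3 + 2 = 7.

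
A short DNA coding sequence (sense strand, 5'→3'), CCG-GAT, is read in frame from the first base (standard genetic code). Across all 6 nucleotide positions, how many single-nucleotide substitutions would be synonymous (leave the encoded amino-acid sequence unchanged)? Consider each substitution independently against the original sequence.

Codon 1 (CCG, Pro): 3 synonymous substitutions.
Codon 2 (GAT, Asp): 1 synonymous substitution.
Total: 3 + 1 = 4.

4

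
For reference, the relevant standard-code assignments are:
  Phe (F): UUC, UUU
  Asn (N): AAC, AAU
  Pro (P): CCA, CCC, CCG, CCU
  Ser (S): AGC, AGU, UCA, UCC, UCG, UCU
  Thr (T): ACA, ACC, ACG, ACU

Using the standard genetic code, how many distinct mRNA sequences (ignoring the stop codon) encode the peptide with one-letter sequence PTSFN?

Pro: 4 codons.
Thr: 4 codons.
Ser: 6 codons.
Phe: 2 codons.
Asn: 2 codons.
4 × 4 × 6 × 2 × 2 = 384.

384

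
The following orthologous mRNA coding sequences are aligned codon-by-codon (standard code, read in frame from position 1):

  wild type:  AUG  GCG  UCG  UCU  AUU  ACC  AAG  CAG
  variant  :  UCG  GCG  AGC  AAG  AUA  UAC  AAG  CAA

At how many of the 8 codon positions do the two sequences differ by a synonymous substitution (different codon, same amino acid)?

3

Codon 1: AUG Met / UCG Ser — nonsynonymous.
Codon 2: GCG Ala / GCG Ala — identical.
Codon 3: UCG Ser / AGC Ser — synonymous.
Codon 4: UCU Ser / AAG Lys — nonsynonymous.
Codon 5: AUU Ile / AUA Ile — synonymous.
Codon 6: ACC Thr / UAC Tyr — nonsynonymous.
Codon 7: AAG Lys / AAG Lys — identical.
Codon 8: CAG Gln / CAA Gln — synonymous.
Synonymous differences: 3.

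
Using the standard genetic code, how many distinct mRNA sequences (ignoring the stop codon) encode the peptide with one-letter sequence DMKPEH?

Asp: 2 codons.
Met: 1 codon.
Lys: 2 codons.
Pro: 4 codons.
Glu: 2 codons.
His: 2 codons.
2 × 1 × 2 × 4 × 2 × 2 = 64.

64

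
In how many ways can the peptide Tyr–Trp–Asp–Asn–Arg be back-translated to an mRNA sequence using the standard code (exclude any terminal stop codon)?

Tyr: 2 codons.
Trp: 1 codon.
Asp: 2 codons.
Asn: 2 codons.
Arg: 6 codons.
2 × 1 × 2 × 2 × 6 = 48.

48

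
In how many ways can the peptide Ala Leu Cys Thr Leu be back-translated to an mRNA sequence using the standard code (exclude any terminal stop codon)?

1152

Ala: 4 codons.
Leu: 6 codons.
Cys: 2 codons.
Thr: 4 codons.
Leu: 6 codons.
4 × 6 × 2 × 4 × 6 = 1152.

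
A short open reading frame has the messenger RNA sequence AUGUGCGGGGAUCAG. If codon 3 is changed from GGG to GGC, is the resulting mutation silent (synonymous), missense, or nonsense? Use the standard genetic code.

Position 9 falls in codon 3: GGG → Gly.
After the substitution the codon is GGC → Gly.
Both encode Gly, so the change is synonymous.

silent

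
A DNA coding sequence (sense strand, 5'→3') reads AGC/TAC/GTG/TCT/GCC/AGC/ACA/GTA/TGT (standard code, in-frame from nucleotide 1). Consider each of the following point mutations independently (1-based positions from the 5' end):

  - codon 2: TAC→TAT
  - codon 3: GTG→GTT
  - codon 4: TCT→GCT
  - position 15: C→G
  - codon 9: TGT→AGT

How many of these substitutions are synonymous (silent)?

Codon 2: TAC (Tyr) → TAT (Tyr) — synonymous.
Codon 3: GTG (Val) → GTT (Val) — synonymous.
Codon 4: TCT (Ser) → GCT (Ala) — missense.
Codon 5: GCC (Ala) → GCG (Ala) — synonymous.
Codon 9: TGT (Cys) → AGT (Ser) — missense.
Synonymous: 3 of 5.

3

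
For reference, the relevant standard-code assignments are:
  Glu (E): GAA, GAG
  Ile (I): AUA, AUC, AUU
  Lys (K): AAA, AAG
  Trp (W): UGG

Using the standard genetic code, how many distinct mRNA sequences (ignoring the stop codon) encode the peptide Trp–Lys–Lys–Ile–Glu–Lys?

Trp: 1 codon.
Lys: 2 codons.
Lys: 2 codons.
Ile: 3 codons.
Glu: 2 codons.
Lys: 2 codons.
1 × 2 × 2 × 3 × 2 × 2 = 48.

48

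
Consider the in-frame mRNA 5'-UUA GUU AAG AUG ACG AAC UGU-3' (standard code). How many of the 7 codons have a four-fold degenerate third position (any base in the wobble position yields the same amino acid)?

Codon 1 UUA (Leu): third position 2-fold.
Codon 2 GUU (Val): third position 4-fold.
Codon 3 AAG (Lys): third position 2-fold.
Codon 4 AUG (Met): third position 1-fold.
Codon 5 ACG (Thr): third position 4-fold.
Codon 6 AAC (Asn): third position 2-fold.
Codon 7 UGU (Cys): third position 2-fold.
Four-fold degenerate third positions: 2.

2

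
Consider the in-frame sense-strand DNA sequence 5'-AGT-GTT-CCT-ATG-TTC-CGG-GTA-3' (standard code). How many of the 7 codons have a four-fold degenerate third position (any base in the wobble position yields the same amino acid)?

Codon 1 AGT (Ser): third position 2-fold.
Codon 2 GTT (Val): third position 4-fold.
Codon 3 CCT (Pro): third position 4-fold.
Codon 4 ATG (Met): third position 1-fold.
Codon 5 TTC (Phe): third position 2-fold.
Codon 6 CGG (Arg): third position 4-fold.
Codon 7 GTA (Val): third position 4-fold.
Four-fold degenerate third positions: 4.

4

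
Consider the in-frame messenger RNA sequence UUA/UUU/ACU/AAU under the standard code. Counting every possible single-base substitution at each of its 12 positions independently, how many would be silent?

7

Codon 1 (UUA, Leu): 2 synonymous substitutions.
Codon 2 (UUU, Phe): 1 synonymous substitution.
Codon 3 (ACU, Thr): 3 synonymous substitutions.
Codon 4 (AAU, Asn): 1 synonymous substitution.
Total: 2 + 1 + 3 + 1 = 7.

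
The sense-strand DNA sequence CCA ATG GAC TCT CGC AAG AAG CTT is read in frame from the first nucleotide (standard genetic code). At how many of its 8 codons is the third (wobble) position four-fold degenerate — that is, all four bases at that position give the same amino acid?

Codon 1 CCA (Pro): third position 4-fold.
Codon 2 ATG (Met): third position 1-fold.
Codon 3 GAC (Asp): third position 2-fold.
Codon 4 TCT (Ser): third position 4-fold.
Codon 5 CGC (Arg): third position 4-fold.
Codon 6 AAG (Lys): third position 2-fold.
Codon 7 AAG (Lys): third position 2-fold.
Codon 8 CTT (Leu): third position 4-fold.
Four-fold degenerate third positions: 4.

4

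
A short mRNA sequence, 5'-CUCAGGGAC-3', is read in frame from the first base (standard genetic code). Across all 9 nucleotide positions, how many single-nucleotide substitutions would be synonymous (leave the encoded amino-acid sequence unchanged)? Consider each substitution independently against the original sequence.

6

Codon 1 (CUC, Leu): 3 synonymous substitutions.
Codon 2 (AGG, Arg): 2 synonymous substitutions.
Codon 3 (GAC, Asp): 1 synonymous substitution.
Total: 3 + 2 + 1 = 6.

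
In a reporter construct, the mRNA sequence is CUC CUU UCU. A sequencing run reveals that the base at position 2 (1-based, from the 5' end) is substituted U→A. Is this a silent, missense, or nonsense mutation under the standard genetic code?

Position 2 falls in codon 1: CUC → Leu.
After the substitution the codon is CAC → His.
Leu ≠ His, so this is a missense mutation.

missense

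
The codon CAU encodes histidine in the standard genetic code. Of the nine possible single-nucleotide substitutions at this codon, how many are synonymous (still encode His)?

1

Position 1: none → 0 synonymous.
Position 2: none → 0 synonymous.
Position 3: CAC → 1 synonymous.
Total: 0 + 0 + 1 = 1.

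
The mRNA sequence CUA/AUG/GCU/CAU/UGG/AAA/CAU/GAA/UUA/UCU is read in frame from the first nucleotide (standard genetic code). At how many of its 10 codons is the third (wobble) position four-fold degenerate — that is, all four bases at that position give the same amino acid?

3

Codon 1 CUA (Leu): third position 4-fold.
Codon 2 AUG (Met): third position 1-fold.
Codon 3 GCU (Ala): third position 4-fold.
Codon 4 CAU (His): third position 2-fold.
Codon 5 UGG (Trp): third position 1-fold.
Codon 6 AAA (Lys): third position 2-fold.
Codon 7 CAU (His): third position 2-fold.
Codon 8 GAA (Glu): third position 2-fold.
Codon 9 UUA (Leu): third position 2-fold.
Codon 10 UCU (Ser): third position 4-fold.
Four-fold degenerate third positions: 3.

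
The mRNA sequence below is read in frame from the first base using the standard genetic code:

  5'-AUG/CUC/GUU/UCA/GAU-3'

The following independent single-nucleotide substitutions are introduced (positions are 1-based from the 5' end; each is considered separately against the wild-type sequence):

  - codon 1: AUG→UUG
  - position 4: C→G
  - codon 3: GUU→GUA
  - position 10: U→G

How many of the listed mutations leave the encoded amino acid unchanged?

1

Codon 1: AUG (Met) → UUG (Leu) — missense.
Codon 2: CUC (Leu) → GUC (Val) — missense.
Codon 3: GUU (Val) → GUA (Val) — synonymous.
Codon 4: UCA (Ser) → GCA (Ala) — missense.
Synonymous: 1 of 4.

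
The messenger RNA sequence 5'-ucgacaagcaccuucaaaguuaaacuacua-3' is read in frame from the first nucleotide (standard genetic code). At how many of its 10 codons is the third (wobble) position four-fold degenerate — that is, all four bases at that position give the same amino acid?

6

Codon 1 UCG (Ser): third position 4-fold.
Codon 2 ACA (Thr): third position 4-fold.
Codon 3 AGC (Ser): third position 2-fold.
Codon 4 ACC (Thr): third position 4-fold.
Codon 5 UUC (Phe): third position 2-fold.
Codon 6 AAA (Lys): third position 2-fold.
Codon 7 GUU (Val): third position 4-fold.
Codon 8 AAA (Lys): third position 2-fold.
Codon 9 CUA (Leu): third position 4-fold.
Codon 10 CUA (Leu): third position 4-fold.
Four-fold degenerate third positions: 6.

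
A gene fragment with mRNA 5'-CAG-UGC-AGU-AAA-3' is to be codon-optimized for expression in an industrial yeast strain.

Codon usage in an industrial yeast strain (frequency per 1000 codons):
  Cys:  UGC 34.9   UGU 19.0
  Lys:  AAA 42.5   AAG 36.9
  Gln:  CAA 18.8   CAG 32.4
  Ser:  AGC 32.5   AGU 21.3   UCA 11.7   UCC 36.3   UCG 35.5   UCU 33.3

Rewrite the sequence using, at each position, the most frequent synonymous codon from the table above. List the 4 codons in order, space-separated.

Codon 1 (Gln): best is CAG at 32.4.
Codon 2 (Cys): best is UGC at 34.9.
Codon 3 (Ser): best is UCC at 36.3.
Codon 4 (Lys): best is AAA at 42.5.

CAG UGC UCC AAA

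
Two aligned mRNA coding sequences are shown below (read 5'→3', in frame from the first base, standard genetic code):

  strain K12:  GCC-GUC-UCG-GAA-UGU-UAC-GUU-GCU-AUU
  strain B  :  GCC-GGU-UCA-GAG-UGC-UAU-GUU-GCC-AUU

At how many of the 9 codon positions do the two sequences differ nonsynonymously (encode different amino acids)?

1

Codon 1: GCC Ala / GCC Ala — identical.
Codon 2: GUC Val / GGU Gly — nonsynonymous.
Codon 3: UCG Ser / UCA Ser — synonymous.
Codon 4: GAA Glu / GAG Glu — synonymous.
Codon 5: UGU Cys / UGC Cys — synonymous.
Codon 6: UAC Tyr / UAU Tyr — synonymous.
Codon 7: GUU Val / GUU Val — identical.
Codon 8: GCU Ala / GCC Ala — synonymous.
Codon 9: AUU Ile / AUU Ile — identical.
Nonsynonymous differences: 1.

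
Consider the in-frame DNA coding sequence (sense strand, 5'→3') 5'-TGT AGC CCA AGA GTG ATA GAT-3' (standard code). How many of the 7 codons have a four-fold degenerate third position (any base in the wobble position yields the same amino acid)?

2

Codon 1 TGT (Cys): third position 2-fold.
Codon 2 AGC (Ser): third position 2-fold.
Codon 3 CCA (Pro): third position 4-fold.
Codon 4 AGA (Arg): third position 2-fold.
Codon 5 GTG (Val): third position 4-fold.
Codon 6 ATA (Ile): third position 3-fold.
Codon 7 GAT (Asp): third position 2-fold.
Four-fold degenerate third positions: 2.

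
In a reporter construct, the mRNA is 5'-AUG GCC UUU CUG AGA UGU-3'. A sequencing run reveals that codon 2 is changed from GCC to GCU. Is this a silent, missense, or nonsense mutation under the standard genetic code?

silent

Position 6 falls in codon 2: GCC → Ala.
After the substitution the codon is GCU → Ala.
Both encode Ala, so the change is synonymous.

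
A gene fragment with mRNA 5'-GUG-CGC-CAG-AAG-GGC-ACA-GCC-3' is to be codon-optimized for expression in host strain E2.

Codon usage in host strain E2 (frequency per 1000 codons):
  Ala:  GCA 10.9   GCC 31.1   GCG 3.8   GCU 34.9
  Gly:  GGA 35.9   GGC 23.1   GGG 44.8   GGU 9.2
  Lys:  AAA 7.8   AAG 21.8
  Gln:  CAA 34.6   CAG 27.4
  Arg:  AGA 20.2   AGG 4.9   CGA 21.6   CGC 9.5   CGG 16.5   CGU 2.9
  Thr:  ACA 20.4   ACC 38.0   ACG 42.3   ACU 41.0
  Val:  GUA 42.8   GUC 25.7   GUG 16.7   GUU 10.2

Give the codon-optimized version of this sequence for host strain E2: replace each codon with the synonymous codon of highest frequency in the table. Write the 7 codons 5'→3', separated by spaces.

Codon 1 (Val): best is GUA at 42.8.
Codon 2 (Arg): best is CGA at 21.6.
Codon 3 (Gln): best is CAA at 34.6.
Codon 4 (Lys): best is AAG at 21.8.
Codon 5 (Gly): best is GGG at 44.8.
Codon 6 (Thr): best is ACG at 42.3.
Codon 7 (Ala): best is GCU at 34.9.

GUA CGA CAA AAG GGG ACG GCU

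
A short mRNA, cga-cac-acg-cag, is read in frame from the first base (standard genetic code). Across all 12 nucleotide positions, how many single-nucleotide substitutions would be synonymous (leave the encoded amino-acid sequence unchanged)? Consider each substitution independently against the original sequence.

9

Codon 1 (CGA, Arg): 4 synonymous substitutions.
Codon 2 (CAC, His): 1 synonymous substitution.
Codon 3 (ACG, Thr): 3 synonymous substitutions.
Codon 4 (CAG, Gln): 1 synonymous substitution.
Total: 4 + 1 + 3 + 1 = 9.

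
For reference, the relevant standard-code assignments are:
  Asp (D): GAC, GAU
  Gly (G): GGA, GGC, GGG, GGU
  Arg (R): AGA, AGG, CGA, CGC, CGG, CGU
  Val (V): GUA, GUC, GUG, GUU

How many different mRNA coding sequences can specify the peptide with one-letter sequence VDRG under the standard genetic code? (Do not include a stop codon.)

Val: 4 codons.
Asp: 2 codons.
Arg: 6 codons.
Gly: 4 codons.
4 × 2 × 6 × 4 = 192.

192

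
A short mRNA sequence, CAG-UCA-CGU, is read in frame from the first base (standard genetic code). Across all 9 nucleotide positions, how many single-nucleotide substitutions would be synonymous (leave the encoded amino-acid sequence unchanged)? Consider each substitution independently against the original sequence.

7

Codon 1 (CAG, Gln): 1 synonymous substitution.
Codon 2 (UCA, Ser): 3 synonymous substitutions.
Codon 3 (CGU, Arg): 3 synonymous substitutions.
Total: 1 + 3 + 3 = 7.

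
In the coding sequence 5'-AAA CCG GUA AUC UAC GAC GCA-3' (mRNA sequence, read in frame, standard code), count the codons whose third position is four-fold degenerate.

3

Codon 1 AAA (Lys): third position 2-fold.
Codon 2 CCG (Pro): third position 4-fold.
Codon 3 GUA (Val): third position 4-fold.
Codon 4 AUC (Ile): third position 3-fold.
Codon 5 UAC (Tyr): third position 2-fold.
Codon 6 GAC (Asp): third position 2-fold.
Codon 7 GCA (Ala): third position 4-fold.
Four-fold degenerate third positions: 3.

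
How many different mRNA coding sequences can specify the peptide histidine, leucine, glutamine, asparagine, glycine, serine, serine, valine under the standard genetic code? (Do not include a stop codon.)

His: 2 codons.
Leu: 6 codons.
Gln: 2 codons.
Asn: 2 codons.
Gly: 4 codons.
Ser: 6 codons.
Ser: 6 codons.
Val: 4 codons.
2 × 6 × 2 × 2 × 4 × 6 × 6 × 4 = 27648.

27648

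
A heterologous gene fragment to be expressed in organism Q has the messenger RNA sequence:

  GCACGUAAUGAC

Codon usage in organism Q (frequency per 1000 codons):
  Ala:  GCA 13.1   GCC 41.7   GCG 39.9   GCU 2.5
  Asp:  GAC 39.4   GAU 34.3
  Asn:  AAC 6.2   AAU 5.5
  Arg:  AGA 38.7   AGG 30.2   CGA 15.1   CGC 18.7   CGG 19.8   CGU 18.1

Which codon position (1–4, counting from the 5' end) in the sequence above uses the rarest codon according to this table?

Codon 1 GCA (Ala): 13.1 per 1000.
Codon 2 CGU (Arg): 18.1 per 1000.
Codon 3 AAU (Asn): 5.5 per 1000.
Codon 4 GAC (Asp): 39.4 per 1000.
Lowest frequency is 5.5 at codon 3.

3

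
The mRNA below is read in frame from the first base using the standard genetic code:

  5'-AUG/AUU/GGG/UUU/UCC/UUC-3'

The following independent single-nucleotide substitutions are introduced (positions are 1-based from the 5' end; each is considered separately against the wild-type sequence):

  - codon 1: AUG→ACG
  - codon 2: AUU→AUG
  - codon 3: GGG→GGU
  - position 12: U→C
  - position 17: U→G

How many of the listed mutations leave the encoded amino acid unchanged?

2

Codon 1: AUG (Met) → ACG (Thr) — missense.
Codon 2: AUU (Ile) → AUG (Met) — missense.
Codon 3: GGG (Gly) → GGU (Gly) — synonymous.
Codon 4: UUU (Phe) → UUC (Phe) — synonymous.
Codon 6: UUC (Phe) → UGC (Cys) — missense.
Synonymous: 2 of 5.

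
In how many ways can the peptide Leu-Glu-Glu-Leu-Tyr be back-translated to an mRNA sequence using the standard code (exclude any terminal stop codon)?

288

Leu: 6 codons.
Glu: 2 codons.
Glu: 2 codons.
Leu: 6 codons.
Tyr: 2 codons.
6 × 2 × 2 × 6 × 2 = 288.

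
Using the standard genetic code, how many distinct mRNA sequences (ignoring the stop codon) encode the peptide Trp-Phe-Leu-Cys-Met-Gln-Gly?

Trp: 1 codon.
Phe: 2 codons.
Leu: 6 codons.
Cys: 2 codons.
Met: 1 codon.
Gln: 2 codons.
Gly: 4 codons.
1 × 2 × 6 × 2 × 1 × 2 × 4 = 192.

192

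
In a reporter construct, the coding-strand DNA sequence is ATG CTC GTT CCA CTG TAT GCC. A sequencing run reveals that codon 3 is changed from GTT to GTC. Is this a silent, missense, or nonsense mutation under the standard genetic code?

Position 9 falls in codon 3: GTT → Val.
After the substitution the codon is GTC → Val.
Both encode Val, so the change is synonymous.

silent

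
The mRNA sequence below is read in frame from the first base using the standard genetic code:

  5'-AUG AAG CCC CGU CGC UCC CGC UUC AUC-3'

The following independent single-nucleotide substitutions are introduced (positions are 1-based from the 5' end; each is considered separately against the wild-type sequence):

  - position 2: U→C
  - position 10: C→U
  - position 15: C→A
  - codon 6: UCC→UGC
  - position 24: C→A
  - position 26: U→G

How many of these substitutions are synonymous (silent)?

Codon 1: AUG (Met) → ACG (Thr) — missense.
Codon 4: CGU (Arg) → UGU (Cys) — missense.
Codon 5: CGC (Arg) → CGA (Arg) — synonymous.
Codon 6: UCC (Ser) → UGC (Cys) — missense.
Codon 8: UUC (Phe) → UUA (Leu) — missense.
Codon 9: AUC (Ile) → AGC (Ser) — missense.
Synonymous: 1 of 6.

1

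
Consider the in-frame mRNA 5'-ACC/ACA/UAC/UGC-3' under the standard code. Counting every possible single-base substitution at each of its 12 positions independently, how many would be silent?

Codon 1 (ACC, Thr): 3 synonymous substitutions.
Codon 2 (ACA, Thr): 3 synonymous substitutions.
Codon 3 (UAC, Tyr): 1 synonymous substitution.
Codon 4 (UGC, Cys): 1 synonymous substitution.
Total: 3 + 3 + 1 + 1 = 8.

8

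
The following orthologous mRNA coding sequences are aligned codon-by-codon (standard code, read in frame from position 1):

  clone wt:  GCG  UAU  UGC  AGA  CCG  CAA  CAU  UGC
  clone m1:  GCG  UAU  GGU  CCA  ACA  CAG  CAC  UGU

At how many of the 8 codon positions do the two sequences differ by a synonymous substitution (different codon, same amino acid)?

3

Codon 1: GCG Ala / GCG Ala — identical.
Codon 2: UAU Tyr / UAU Tyr — identical.
Codon 3: UGC Cys / GGU Gly — nonsynonymous.
Codon 4: AGA Arg / CCA Pro — nonsynonymous.
Codon 5: CCG Pro / ACA Thr — nonsynonymous.
Codon 6: CAA Gln / CAG Gln — synonymous.
Codon 7: CAU His / CAC His — synonymous.
Codon 8: UGC Cys / UGU Cys — synonymous.
Synonymous differences: 3.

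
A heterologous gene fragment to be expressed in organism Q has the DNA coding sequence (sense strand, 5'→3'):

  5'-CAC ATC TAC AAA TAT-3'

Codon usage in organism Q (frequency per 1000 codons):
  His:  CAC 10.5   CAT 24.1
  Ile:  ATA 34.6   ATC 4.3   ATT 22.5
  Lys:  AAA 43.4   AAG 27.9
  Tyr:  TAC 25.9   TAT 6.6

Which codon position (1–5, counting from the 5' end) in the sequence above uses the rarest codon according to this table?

2

Codon 1 CAC (His): 10.5 per 1000.
Codon 2 ATC (Ile): 4.3 per 1000.
Codon 3 TAC (Tyr): 25.9 per 1000.
Codon 4 AAA (Lys): 43.4 per 1000.
Codon 5 TAT (Tyr): 6.6 per 1000.
Lowest frequency is 4.3 at codon 2.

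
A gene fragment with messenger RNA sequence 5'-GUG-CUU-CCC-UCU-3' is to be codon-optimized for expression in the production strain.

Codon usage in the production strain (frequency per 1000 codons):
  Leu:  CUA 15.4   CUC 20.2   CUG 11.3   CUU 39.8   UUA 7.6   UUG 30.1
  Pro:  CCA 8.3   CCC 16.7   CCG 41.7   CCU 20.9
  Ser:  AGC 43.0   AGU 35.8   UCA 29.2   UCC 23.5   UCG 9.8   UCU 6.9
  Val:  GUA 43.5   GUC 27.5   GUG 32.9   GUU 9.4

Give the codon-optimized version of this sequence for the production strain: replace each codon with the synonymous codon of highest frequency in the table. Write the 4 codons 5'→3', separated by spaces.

GUA CUU CCG AGC

Codon 1 (Val): best is GUA at 43.5.
Codon 2 (Leu): best is CUU at 39.8.
Codon 3 (Pro): best is CCG at 41.7.
Codon 4 (Ser): best is AGC at 43.0.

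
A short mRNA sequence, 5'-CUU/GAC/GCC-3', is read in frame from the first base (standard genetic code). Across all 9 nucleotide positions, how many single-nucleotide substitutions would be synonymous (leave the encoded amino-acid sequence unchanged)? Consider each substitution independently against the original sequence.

Codon 1 (CUU, Leu): 3 synonymous substitutions.
Codon 2 (GAC, Asp): 1 synonymous substitution.
Codon 3 (GCC, Ala): 3 synonymous substitutions.
Total: 3 + 1 + 3 = 7.

7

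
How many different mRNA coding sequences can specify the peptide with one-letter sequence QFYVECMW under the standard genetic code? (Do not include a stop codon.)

Gln: 2 codons.
Phe: 2 codons.
Tyr: 2 codons.
Val: 4 codons.
Glu: 2 codons.
Cys: 2 codons.
Met: 1 codon.
Trp: 1 codon.
2 × 2 × 2 × 4 × 2 × 2 × 1 × 1 = 128.

128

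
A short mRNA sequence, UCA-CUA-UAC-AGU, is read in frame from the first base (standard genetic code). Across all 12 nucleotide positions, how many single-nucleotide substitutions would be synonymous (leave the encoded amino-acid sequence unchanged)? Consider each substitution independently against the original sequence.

9

Codon 1 (UCA, Ser): 3 synonymous substitutions.
Codon 2 (CUA, Leu): 4 synonymous substitutions.
Codon 3 (UAC, Tyr): 1 synonymous substitution.
Codon 4 (AGU, Ser): 1 synonymous substitution.
Total: 3 + 4 + 1 + 1 = 9.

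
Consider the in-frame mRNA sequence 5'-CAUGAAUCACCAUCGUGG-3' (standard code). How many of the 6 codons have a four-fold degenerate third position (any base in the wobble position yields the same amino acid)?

3

Codon 1 CAU (His): third position 2-fold.
Codon 2 GAA (Glu): third position 2-fold.
Codon 3 UCA (Ser): third position 4-fold.
Codon 4 CCA (Pro): third position 4-fold.
Codon 5 UCG (Ser): third position 4-fold.
Codon 6 UGG (Trp): third position 1-fold.
Four-fold degenerate third positions: 3.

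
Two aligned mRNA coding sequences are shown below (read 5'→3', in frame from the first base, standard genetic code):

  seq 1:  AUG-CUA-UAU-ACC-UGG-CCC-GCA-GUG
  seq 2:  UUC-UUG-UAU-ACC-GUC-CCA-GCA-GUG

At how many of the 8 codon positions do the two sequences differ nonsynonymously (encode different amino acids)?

Codon 1: AUG Met / UUC Phe — nonsynonymous.
Codon 2: CUA Leu / UUG Leu — synonymous.
Codon 3: UAU Tyr / UAU Tyr — identical.
Codon 4: ACC Thr / ACC Thr — identical.
Codon 5: UGG Trp / GUC Val — nonsynonymous.
Codon 6: CCC Pro / CCA Pro — synonymous.
Codon 7: GCA Ala / GCA Ala — identical.
Codon 8: GUG Val / GUG Val — identical.
Nonsynonymous differences: 2.

2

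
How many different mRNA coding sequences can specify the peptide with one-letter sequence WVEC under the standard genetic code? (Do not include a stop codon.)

Trp: 1 codon.
Val: 4 codons.
Glu: 2 codons.
Cys: 2 codons.
1 × 4 × 2 × 2 = 16.

16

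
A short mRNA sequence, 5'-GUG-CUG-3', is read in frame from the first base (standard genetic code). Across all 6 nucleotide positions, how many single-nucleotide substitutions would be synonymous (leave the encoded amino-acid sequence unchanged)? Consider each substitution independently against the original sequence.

Codon 1 (GUG, Val): 3 synonymous substitutions.
Codon 2 (CUG, Leu): 4 synonymous substitutions.
Total: 3 + 4 = 7.

7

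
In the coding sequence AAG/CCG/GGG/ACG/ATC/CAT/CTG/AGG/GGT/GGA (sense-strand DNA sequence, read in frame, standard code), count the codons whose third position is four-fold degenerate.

Codon 1 AAG (Lys): third position 2-fold.
Codon 2 CCG (Pro): third position 4-fold.
Codon 3 GGG (Gly): third position 4-fold.
Codon 4 ACG (Thr): third position 4-fold.
Codon 5 ATC (Ile): third position 3-fold.
Codon 6 CAT (His): third position 2-fold.
Codon 7 CTG (Leu): third position 4-fold.
Codon 8 AGG (Arg): third position 2-fold.
Codon 9 GGT (Gly): third position 4-fold.
Codon 10 GGA (Gly): third position 4-fold.
Four-fold degenerate third positions: 6.

6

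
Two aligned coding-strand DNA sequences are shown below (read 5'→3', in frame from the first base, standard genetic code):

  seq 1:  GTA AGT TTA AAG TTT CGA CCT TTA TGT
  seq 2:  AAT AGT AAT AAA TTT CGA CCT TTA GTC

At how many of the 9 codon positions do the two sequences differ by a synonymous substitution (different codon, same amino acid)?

1

Codon 1: GTA Val / AAT Asn — nonsynonymous.
Codon 2: AGT Ser / AGT Ser — identical.
Codon 3: TTA Leu / AAT Asn — nonsynonymous.
Codon 4: AAG Lys / AAA Lys — synonymous.
Codon 5: TTT Phe / TTT Phe — identical.
Codon 6: CGA Arg / CGA Arg — identical.
Codon 7: CCT Pro / CCT Pro — identical.
Codon 8: TTA Leu / TTA Leu — identical.
Codon 9: TGT Cys / GTC Val — nonsynonymous.
Synonymous differences: 1.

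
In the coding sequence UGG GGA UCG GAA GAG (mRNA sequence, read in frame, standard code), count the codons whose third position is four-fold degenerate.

Codon 1 UGG (Trp): third position 1-fold.
Codon 2 GGA (Gly): third position 4-fold.
Codon 3 UCG (Ser): third position 4-fold.
Codon 4 GAA (Glu): third position 2-fold.
Codon 5 GAG (Glu): third position 2-fold.
Four-fold degenerate third positions: 2.

2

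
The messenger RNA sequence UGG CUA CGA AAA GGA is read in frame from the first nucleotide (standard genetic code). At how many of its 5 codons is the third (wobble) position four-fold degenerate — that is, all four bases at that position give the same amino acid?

Codon 1 UGG (Trp): third position 1-fold.
Codon 2 CUA (Leu): third position 4-fold.
Codon 3 CGA (Arg): third position 4-fold.
Codon 4 AAA (Lys): third position 2-fold.
Codon 5 GGA (Gly): third position 4-fold.
Four-fold degenerate third positions: 3.

3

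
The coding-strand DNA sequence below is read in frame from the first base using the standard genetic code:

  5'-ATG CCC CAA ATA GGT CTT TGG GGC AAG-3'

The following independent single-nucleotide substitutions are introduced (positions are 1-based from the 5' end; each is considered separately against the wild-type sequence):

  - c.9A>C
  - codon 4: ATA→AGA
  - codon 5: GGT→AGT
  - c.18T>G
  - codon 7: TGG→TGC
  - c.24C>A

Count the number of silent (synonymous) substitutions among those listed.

2

Codon 3: CAA (Gln) → CAC (His) — missense.
Codon 4: ATA (Ile) → AGA (Arg) — missense.
Codon 5: GGT (Gly) → AGT (Ser) — missense.
Codon 6: CTT (Leu) → CTG (Leu) — synonymous.
Codon 7: TGG (Trp) → TGC (Cys) — missense.
Codon 8: GGC (Gly) → GGA (Gly) — synonymous.
Synonymous: 2 of 6.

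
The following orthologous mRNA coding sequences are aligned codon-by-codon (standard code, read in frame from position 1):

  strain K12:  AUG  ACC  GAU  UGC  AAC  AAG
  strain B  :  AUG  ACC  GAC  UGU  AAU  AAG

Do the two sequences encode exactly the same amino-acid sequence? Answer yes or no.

yes

Codon 1: AUG Met / AUG Met — identical.
Codon 2: ACC Thr / ACC Thr — identical.
Codon 3: GAU Asp / GAC Asp — synonymous.
Codon 4: UGC Cys / UGU Cys — synonymous.
Codon 5: AAC Asn / AAU Asn — synonymous.
Codon 6: AAG Lys / AAG Lys — identical.
Nonsynonymous differences: 0 → same protein.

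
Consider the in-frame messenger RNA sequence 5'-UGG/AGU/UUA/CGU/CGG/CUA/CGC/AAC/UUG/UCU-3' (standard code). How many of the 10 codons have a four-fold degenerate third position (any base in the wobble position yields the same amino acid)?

5

Codon 1 UGG (Trp): third position 1-fold.
Codon 2 AGU (Ser): third position 2-fold.
Codon 3 UUA (Leu): third position 2-fold.
Codon 4 CGU (Arg): third position 4-fold.
Codon 5 CGG (Arg): third position 4-fold.
Codon 6 CUA (Leu): third position 4-fold.
Codon 7 CGC (Arg): third position 4-fold.
Codon 8 AAC (Asn): third position 2-fold.
Codon 9 UUG (Leu): third position 2-fold.
Codon 10 UCU (Ser): third position 4-fold.
Four-fold degenerate third positions: 5.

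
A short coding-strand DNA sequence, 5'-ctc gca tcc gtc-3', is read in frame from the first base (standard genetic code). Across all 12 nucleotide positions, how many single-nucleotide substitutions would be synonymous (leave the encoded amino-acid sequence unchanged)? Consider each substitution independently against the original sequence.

12

Codon 1 (CTC, Leu): 3 synonymous substitutions.
Codon 2 (GCA, Ala): 3 synonymous substitutions.
Codon 3 (TCC, Ser): 3 synonymous substitutions.
Codon 4 (GTC, Val): 3 synonymous substitutions.
Total: 3 + 3 + 3 + 3 = 12.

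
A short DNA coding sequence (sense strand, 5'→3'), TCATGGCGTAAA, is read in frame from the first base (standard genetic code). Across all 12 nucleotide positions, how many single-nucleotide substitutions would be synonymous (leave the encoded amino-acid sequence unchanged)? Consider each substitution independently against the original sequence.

Codon 1 (TCA, Ser): 3 synonymous substitutions.
Codon 2 (TGG, Trp): 0 synonymous substitutions.
Codon 3 (CGT, Arg): 3 synonymous substitutions.
Codon 4 (AAA, Lys): 1 synonymous substitution.
Total: 3 + 0 + 3 + 1 = 7.

7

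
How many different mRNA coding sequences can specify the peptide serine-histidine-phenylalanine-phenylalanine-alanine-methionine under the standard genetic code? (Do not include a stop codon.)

192

Ser: 6 codons.
His: 2 codons.
Phe: 2 codons.
Phe: 2 codons.
Ala: 4 codons.
Met: 1 codon.
6 × 2 × 2 × 2 × 4 × 1 = 192.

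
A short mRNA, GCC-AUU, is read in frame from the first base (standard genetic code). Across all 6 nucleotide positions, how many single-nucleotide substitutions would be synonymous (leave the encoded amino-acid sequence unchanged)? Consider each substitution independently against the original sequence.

Codon 1 (GCC, Ala): 3 synonymous substitutions.
Codon 2 (AUU, Ile): 2 synonymous substitutions.
Total: 3 + 2 = 5.

5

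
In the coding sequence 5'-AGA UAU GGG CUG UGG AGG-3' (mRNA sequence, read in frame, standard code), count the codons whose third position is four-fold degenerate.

2

Codon 1 AGA (Arg): third position 2-fold.
Codon 2 UAU (Tyr): third position 2-fold.
Codon 3 GGG (Gly): third position 4-fold.
Codon 4 CUG (Leu): third position 4-fold.
Codon 5 UGG (Trp): third position 1-fold.
Codon 6 AGG (Arg): third position 2-fold.
Four-fold degenerate third positions: 2.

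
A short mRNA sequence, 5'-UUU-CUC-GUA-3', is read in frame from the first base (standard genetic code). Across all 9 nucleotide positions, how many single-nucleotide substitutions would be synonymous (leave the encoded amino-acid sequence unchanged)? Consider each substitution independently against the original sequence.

Codon 1 (UUU, Phe): 1 synonymous substitution.
Codon 2 (CUC, Leu): 3 synonymous substitutions.
Codon 3 (GUA, Val): 3 synonymous substitutions.
Total: 1 + 3 + 3 = 7.

7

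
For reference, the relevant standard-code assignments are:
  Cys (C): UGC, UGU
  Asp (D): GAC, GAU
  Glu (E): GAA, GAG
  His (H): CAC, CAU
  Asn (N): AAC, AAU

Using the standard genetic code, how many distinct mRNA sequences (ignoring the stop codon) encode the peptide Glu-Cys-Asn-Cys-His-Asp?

Glu: 2 codons.
Cys: 2 codons.
Asn: 2 codons.
Cys: 2 codons.
His: 2 codons.
Asp: 2 codons.
2 × 2 × 2 × 2 × 2 × 2 = 64.

64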